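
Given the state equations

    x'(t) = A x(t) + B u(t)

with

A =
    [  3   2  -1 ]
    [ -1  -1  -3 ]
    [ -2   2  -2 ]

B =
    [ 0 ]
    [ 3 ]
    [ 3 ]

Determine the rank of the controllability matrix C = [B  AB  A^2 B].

3

AB = [[3], [-12], [0]]
A^2B = [[-15], [9], [-30]]
Controllability matrix C = [B  AB  A^2B] = [[0, 3, -15], [3, -12, 9], [3, 0, -30]]
det(C) = 0·((-12)·(-30) - 9·0) - 3·(3·(-30) - 9·3) + (-15)·(3·0 - (-12)·3) = 0·360 - 3·(-117) + (-15)·36 = -189 ≠ 0, so rank(C) = 3.
rank(C) = 3 = n, so the pair (A, B) is completely controllable.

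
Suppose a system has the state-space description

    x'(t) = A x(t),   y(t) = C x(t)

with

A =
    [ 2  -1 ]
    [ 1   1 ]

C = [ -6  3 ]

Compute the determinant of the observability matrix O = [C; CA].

CA = [[-9, 9]]
Observability matrix O = [C; CA] = [[-6, 3], [-9, 9]]
det(O) = (-6)·9 - 3·(-9) = -54 - (-27) = -27
Since det(O) ≠ 0, rank(O) = 2 and the system is completely observable.

-27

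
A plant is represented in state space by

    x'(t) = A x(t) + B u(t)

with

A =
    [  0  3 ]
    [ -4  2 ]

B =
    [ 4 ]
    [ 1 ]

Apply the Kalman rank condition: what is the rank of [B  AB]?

2

AB = [[3], [-14]]
Controllability matrix C = [B  AB] = [[4, 3], [1, -14]]
det(C) = 4·(-14) - 3·1 = -56 - 3 = -59 ≠ 0, so rank(C) = 2.
rank(C) = 2 = n, so the pair (A, B) is completely controllable.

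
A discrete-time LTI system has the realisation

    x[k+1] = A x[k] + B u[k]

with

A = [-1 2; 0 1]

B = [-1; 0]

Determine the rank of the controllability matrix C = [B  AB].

1

AB = [[1], [0]]
Controllability matrix C = [B  AB] = [[-1, 1], [0, 0]]
Every column of C is a scalar multiple of column 1 = [-1, 0] (multipliers 1, -1), so the columns span a one-dimensional space.
C ≠ 0, hence rank(C) = 1.
rank(C) = 1 < n = 2, so the pair (A, B) is not completely controllable.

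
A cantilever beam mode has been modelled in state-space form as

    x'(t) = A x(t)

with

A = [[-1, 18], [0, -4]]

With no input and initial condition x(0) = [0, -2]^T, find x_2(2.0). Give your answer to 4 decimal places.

det(sI - A) = s^2 - (tr A)s + det A, with tr A = (-1) + (-4) = -5 and det A = (-1)·(-4) - 18·0 = 4 - 0 = 4.
So p(s) = det(sI - A) = s^2 + 5s + 4.
Factor s^2 + 5s + 4: two numbers with sum -5 and product 4 are -1 and -4, so s^2 + 5s + 4 = (s + 1)(s + 4).
Hence p(s) = (s + 1) (s + 4), with roots -4, -1.
The eigenvalues -4, -1 are distinct and real, so A is diagonalisable and x(t) = e^{At} x(0) = V diag(e^{λ_i t}) V^{-1} x(0), where the columns of V are the eigenvectors.
λ = -4: A - (-4)I = [[3, 18], [0, 0]]. Row 1 gives 3·v1 + 18·v2 = 0, so take v_1 = [-6, 1]^T.
λ = -1: A - (-1)I = [[0, 18], [0, -3]]. Row 1 gives 0·v1 + 18·v2 = 0, so take v_2 = [1, 0]^T.
V = [v_1 v_2] = [[-6, 1], [1, 0]] has det V = -1, so V^{-1} = adj(V)/det V = [[0, 1], [1, 6]].
Modal coordinates z(0) = V^{-1} x(0): 0·0 + 1·(-2) = -2; 1·0 + 6·(-2) = -12; so z(0) = [-2, -12]^T.
x_2(t) = Σ_i (v_i)_2 · z_i(0) · e^{λ_i t} (row 2 of V times the modal terms).
x_2(2.0) = 1·(-2)·e^{-4·2.0} + 0·(-12)·e^{-1·2.0} = (-2)·0.000335 + 0·0.135335 = -0.0007.

-0.0007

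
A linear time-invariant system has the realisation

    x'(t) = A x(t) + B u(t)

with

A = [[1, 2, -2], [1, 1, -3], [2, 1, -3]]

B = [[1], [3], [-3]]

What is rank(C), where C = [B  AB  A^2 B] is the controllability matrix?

AB = [[13], [13], [14]]
A^2B = [[11], [-16], [-3]]
Controllability matrix C = [B  AB  A^2B] = [[1, 13, 11], [3, 13, -16], [-3, 14, -3]]
det(C) = 1·(13·(-3) - (-16)·14) - 13·(3·(-3) - (-16)·(-3)) + 11·(3·14 - 13·(-3)) = 1·185 - 13·(-57) + 11·81 = 1817 ≠ 0, so rank(C) = 3.
rank(C) = 3 = n, so the pair (A, B) is completely controllable.

3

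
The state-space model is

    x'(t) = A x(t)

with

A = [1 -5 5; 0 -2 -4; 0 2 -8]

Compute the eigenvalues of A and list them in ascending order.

-6, -4, 1

det(sI - A) = s^3 - (tr A)s^2 + (M11 + M22 + M33)s - det A, where Mii is the 2×2 principal minor of A obtained by deleting row i and column i.
tr A = 1 + (-2) + (-8) = -9; M11 = (-2)·(-8) - (-4)·2 = 16 - (-8) = 24; M22 = 1·(-8) - 5·0 = -8 - 0 = -8; M33 = 1·(-2) - (-5)·0 = -2 - 0 = -2; sum of minors = 14.
det A = 1·((-2)·(-8) - (-4)·2) - (-5)·(0·(-8) - (-4)·0) + 5·(0·2 - (-2)·0) = 1·24 - (-5)·0 + 5·0 = 24.
So p(s) = det(sI - A) = s^3 + 9s^2 + 14s - 24.
Rational-root test: any integer root divides -24. Testing small divisors, s = 1 works: p(1) = 1 + 9 + 14 + (-24) = 0, so (s - 1) is a factor.
Dividing, p(s) = (s - 1)(s^2 + 10s + 24).
Factor s^2 + 10s + 24: two numbers with sum -10 and product 24 are -4 and -6, so s^2 + 10s + 24 = (s + 4)(s + 6).
Hence p(s) = (s - 1) (s + 4) (s + 6), with roots -6, -4, 1.
At least one eigenvalue has non-negative real part, so the system is not asymptotically stable.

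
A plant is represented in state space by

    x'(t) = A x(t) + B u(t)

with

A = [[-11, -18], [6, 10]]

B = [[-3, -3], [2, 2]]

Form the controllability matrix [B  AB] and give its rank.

AB = [[-3, -3], [2, 2]]
Controllability matrix C = [B  AB] = [[-3, -3, -3, -3], [2, 2, 2, 2]]
Every column of C is a scalar multiple of column 1 = [-3, 2] (multipliers 1, 1, 1, 1), so the columns span a one-dimensional space.
C ≠ 0, hence rank(C) = 1.
rank(C) = 1 < n = 2, so the pair (A, B) is not completely controllable.

1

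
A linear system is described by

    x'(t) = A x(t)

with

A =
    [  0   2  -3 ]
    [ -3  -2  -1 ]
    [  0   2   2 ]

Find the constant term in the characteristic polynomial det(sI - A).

Expand det(sI - A) for the 3×3 matrix.
p(s) = s^3 + 4s - 30.
(Check: constant term = det(-A) = (-1)^3 det A = -30; coefficient of s^2 = -tr A = 0.)
The constant term is -30.

-30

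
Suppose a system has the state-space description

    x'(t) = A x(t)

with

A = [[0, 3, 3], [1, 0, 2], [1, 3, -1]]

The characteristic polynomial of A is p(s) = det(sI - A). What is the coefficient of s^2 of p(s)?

1

Expand det(sI - A) for the 3×3 matrix.
p(s) = s^3 + s^2 - 12s - 18.
(Check: constant term = det(-A) = (-1)^3 det A = -18; coefficient of s^2 = -tr A = 1.)
The coefficient of s^2 is 1.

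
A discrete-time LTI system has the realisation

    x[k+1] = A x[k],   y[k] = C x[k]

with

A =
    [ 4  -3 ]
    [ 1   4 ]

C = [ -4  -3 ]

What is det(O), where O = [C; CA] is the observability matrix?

CA = [[-19, 0]]
Observability matrix O = [C; CA] = [[-4, -3], [-19, 0]]
det(O) = (-4)·0 - (-3)·(-19) = 0 - 57 = -57
Since det(O) ≠ 0, rank(O) = 2 and the system is completely observable.

-57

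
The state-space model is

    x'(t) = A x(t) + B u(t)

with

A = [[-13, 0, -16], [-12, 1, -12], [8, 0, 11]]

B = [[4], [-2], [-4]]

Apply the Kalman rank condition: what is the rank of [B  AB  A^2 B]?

2

AB = [[12], [-2], [-12]]
A^2B = [[36], [-2], [-36]]
Controllability matrix C = [B  AB  A^2B] = [[4, 12, 36], [-2, -2, -2], [-4, -12, -36]]
The rows r1, r2, r3 of C are linearly dependent: r1 + r3 = 0 (check each entry), so rank(C) ≤ 2.
The 2×2 minor from rows 1, 2, columns 1, 2 is 4·(-2) - 12·(-2) = -8 - (-24) = 16 ≠ 0, so rank(C) = 2.
rank(C) = 2 < n = 3, so the pair (A, B) is not completely controllable.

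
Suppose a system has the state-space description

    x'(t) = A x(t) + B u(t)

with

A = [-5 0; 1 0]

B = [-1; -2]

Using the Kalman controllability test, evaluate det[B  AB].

11

AB = [[5], [-1]]
Controllability matrix C = [B  AB] = [[-1, 5], [-2, -1]]
det(C) = (-1)·(-1) - 5·(-2) = 1 - (-10) = 11
Since det(C) ≠ 0, rank(C) = 2 and the system is completely controllable.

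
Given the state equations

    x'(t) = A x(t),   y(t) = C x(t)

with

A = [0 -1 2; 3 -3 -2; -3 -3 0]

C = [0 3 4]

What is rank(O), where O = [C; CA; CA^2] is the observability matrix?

3

CA = [[-3, -21, -6]]
CA^2 = [[-45, 84, 36]]
Observability matrix O = [C; CA; CA^2] = [[0, 3, 4], [-3, -21, -6], [-45, 84, 36]]
det(O) = 0·((-21)·36 - (-6)·84) - 3·((-3)·36 - (-6)·(-45)) + 4·((-3)·84 - (-21)·(-45)) = 0·(-252) - 3·(-378) + 4·(-1197) = -3654 ≠ 0, so rank(O) = 3.
rank(O) = 3 = n, so the pair (A, C) is completely observable.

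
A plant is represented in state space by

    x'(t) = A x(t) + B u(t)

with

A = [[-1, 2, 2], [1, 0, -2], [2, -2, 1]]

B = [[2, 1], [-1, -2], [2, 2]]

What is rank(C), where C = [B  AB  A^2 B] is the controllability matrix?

AB = [[0, -1], [-2, -3], [8, 8]]
A^2B = [[12, 11], [-16, -17], [12, 12]]
Controllability matrix C = [B  AB  A^2B] = [[2, 1, 0, -1, 12, 11], [-1, -2, -2, -3, -16, -17], [2, 2, 8, 8, 12, 12]]
Take the 3×3 submatrix of C formed by columns 1, 2, 3: [[2, 1, 0], [-1, -2, -2], [2, 2, 8]]. Its determinant is 2·((-2)·8 - (-2)·2) - 1·((-1)·8 - (-2)·2) + 0·((-1)·2 - (-2)·2) = 2·(-12) - 1·(-4) + 0·2 = -20 ≠ 0.
So rank(C) ≥ 3; since C has 3 rows, rank(C) = 3.
rank(C) = 3 = n, so the pair (A, B) is completely controllable.

3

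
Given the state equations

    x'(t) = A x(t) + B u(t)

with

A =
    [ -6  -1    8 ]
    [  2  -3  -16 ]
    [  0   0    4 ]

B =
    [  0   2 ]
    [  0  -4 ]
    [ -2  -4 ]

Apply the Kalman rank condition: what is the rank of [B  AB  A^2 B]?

AB = [[-16, -40], [32, 80], [-8, -16]]
A^2B = [[0, 32], [0, -64], [-32, -64]]
Controllability matrix C = [B  AB  A^2B] = [[0, 2, -16, -40, 0, 32], [0, -4, 32, 80, 0, -64], [-2, -4, -8, -16, -32, -64]]
The rows r1, r2, r3 of C are linearly dependent: 2·r1 + r2 = 0 (check each entry), so rank(C) ≤ 2.
The 2×2 minor from rows 1, 3, columns 1, 2 is 0·(-4) - 2·(-2) = 0 - (-4) = 4 ≠ 0, so rank(C) = 2.
rank(C) = 2 < n = 3, so the pair (A, B) is not completely controllable.

2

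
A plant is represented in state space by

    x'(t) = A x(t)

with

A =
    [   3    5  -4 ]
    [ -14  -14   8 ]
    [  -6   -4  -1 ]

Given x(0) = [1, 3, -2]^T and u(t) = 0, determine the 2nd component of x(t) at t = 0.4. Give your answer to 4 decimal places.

det(sI - A) = s^3 - (tr A)s^2 + (M11 + M22 + M33)s - det A, where Mii is the 2×2 principal minor of A obtained by deleting row i and column i.
tr A = 3 + (-14) + (-1) = -12; M11 = (-14)·(-1) - 8·(-4) = 14 - (-32) = 46; M22 = 3·(-1) - (-4)·(-6) = -3 - 24 = -27; M33 = 3·(-14) - 5·(-14) = -42 - (-70) = 28; sum of minors = 47.
det A = 3·((-14)·(-1) - 8·(-4)) - 5·((-14)·(-1) - 8·(-6)) + (-4)·((-14)·(-4) - (-14)·(-6)) = 3·46 - 5·62 + (-4)·(-28) = -60.
So p(s) = det(sI - A) = s^3 + 12s^2 + 47s + 60.
Rational-root test: any integer root divides 60. Testing small divisors, s = -3 works: p(-3) = -27 + 108 + (-141) + 60 = 0, so (s + 3) is a factor.
Dividing, p(s) = (s + 3)(s^2 + 9s + 20).
Factor s^2 + 9s + 20: two numbers with sum -9 and product 20 are -4 and -5, so s^2 + 9s + 20 = (s + 4)(s + 5).
Hence p(s) = (s + 3) (s + 4) (s + 5), with roots -5, -4, -3.
The eigenvalues -5, -4, -3 are distinct and real, so A is diagonalisable and x(t) = e^{At} x(0) = V diag(e^{λ_i t}) V^{-1} x(0), where the columns of V are the eigenvectors.
λ = -5: A - (-5)I = [[8, 5, -4], [-14, -9, 8], [-6, -4, 4]]. v must be orthogonal to every row; (row 1) × (row 2) = [4, -8, -2], so take v_1 = [2, -4, -1]^T.
λ = -4: A - (-4)I = [[7, 5, -4], [-14, -10, 8], [-6, -4, 3]]. v must be orthogonal to every row; (row 1) × (row 3) = [-1, 3, 2], so take v_2 = [-1, 3, 2]^T.
λ = -3: A - (-3)I = [[6, 5, -4], [-14, -11, 8], [-6, -4, 2]]. v must be orthogonal to every row; (row 1) × (row 2) = [-4, 8, 4], so take v_3 = [-1, 2, 1]^T.
V = [v_1 v_2 v_3] = [[2, -1, -1], [-4, 3, 2], [-1, 2, 1]] has det V = 1, so V^{-1} = adj(V)/det V = [[-1, -1, 1], [2, 1, 0], [-5, -3, 2]].
Modal coordinates z(0) = V^{-1} x(0): (-1)·1 + (-1)·3 + 1·(-2) = -6; 2·1 + 1·3 + 0·(-2) = 5; (-5)·1 + (-3)·3 + 2·(-2) = -18; so z(0) = [-6, 5, -18]^T.
x_2(t) = Σ_i (v_i)_2 · z_i(0) · e^{λ_i t} (row 2 of V times the modal terms).
x_2(0.4) = (-4)·(-6)·e^{-5·0.4} + 3·5·e^{-4·0.4} + 2·(-18)·e^{-3·0.4} = 24·0.135335 + 15·0.201897 + (-36)·0.301194 = -4.5665.

-4.5665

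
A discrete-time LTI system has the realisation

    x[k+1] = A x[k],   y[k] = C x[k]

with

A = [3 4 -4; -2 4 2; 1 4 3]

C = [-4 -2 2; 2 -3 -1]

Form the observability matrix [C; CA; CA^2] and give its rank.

3

CA = [[-6, -16, 18], [11, -8, -17]]
CA^2 = [[32, -16, 46], [32, -56, -111]]
Observability matrix O = [C; CA; CA^2] = [[-4, -2, 2], [2, -3, -1], [-6, -16, 18], [11, -8, -17], [32, -16, 46], [32, -56, -111]]
Take the 3×3 submatrix of O formed by rows 1, 2, 3: [[-4, -2, 2], [2, -3, -1], [-6, -16, 18]]. Its determinant is (-4)·((-3)·18 - (-1)·(-16)) - (-2)·(2·18 - (-1)·(-6)) + 2·(2·(-16) - (-3)·(-6)) = (-4)·(-70) - (-2)·30 + 2·(-50) = 240 ≠ 0.
So rank(O) ≥ 3; since O has 3 columns, rank(O) = 3.
rank(O) = 3 = n, so the pair (A, C) is completely observable.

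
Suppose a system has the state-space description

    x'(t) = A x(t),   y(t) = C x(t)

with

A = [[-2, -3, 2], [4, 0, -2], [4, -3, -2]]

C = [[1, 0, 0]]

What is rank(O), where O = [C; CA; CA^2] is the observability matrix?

3

CA = [[-2, -3, 2]]
CA^2 = [[0, 0, -2]]
Observability matrix O = [C; CA; CA^2] = [[1, 0, 0], [-2, -3, 2], [0, 0, -2]]
det(O) = 1·((-3)·(-2) - 2·0) - 0·((-2)·(-2) - 2·0) + 0·((-2)·0 - (-3)·0) = 1·6 - 0·4 + 0·0 = 6 ≠ 0, so rank(O) = 3.
rank(O) = 3 = n, so the pair (A, C) is completely observable.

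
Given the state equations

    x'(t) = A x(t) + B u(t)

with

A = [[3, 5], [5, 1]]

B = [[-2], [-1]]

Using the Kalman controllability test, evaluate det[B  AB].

11

AB = [[-11], [-11]]
Controllability matrix C = [B  AB] = [[-2, -11], [-1, -11]]
det(C) = (-2)·(-11) - (-11)·(-1) = 22 - 11 = 11
Since det(C) ≠ 0, rank(C) = 2 and the system is completely controllable.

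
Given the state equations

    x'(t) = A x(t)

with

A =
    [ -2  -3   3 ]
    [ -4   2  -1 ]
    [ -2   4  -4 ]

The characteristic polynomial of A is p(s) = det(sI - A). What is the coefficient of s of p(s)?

-6

Expand det(sI - A) for the 3×3 matrix.
p(s) = s^3 + 4s^2 - 6s - 14.
(Check: constant term = det(-A) = (-1)^3 det A = -14; coefficient of s^2 = -tr A = 4.)
The coefficient of s is -6.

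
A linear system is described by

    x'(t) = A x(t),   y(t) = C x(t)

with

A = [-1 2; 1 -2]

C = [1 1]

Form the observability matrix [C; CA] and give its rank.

1

CA = [[0, 0]]
Observability matrix O = [C; CA] = [[1, 1], [0, 0]]
Every row of O is a scalar multiple of row 1 = [1, 1] (multipliers 1, 0), so the rows span a one-dimensional space.
O ≠ 0, hence rank(O) = 1.
rank(O) = 1 < n = 2, so the pair (A, C) is not completely observable.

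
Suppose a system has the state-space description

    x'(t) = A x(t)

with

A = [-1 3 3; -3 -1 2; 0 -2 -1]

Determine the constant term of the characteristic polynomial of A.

Expand det(sI - A) for the 3×3 matrix.
p(s) = s^3 + 3s^2 + 16s - 4.
(Check: constant term = det(-A) = (-1)^3 det A = -4; coefficient of s^2 = -tr A = 3.)
The constant term is -4.

-4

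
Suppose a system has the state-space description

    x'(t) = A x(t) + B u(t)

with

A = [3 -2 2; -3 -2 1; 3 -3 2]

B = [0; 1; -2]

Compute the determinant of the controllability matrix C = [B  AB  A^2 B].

AB = [[-6], [-4], [-7]]
A^2B = [[-24], [19], [-20]]
Controllability matrix C = [B  AB  A^2B] = [[0, -6, -24], [1, -4, 19], [-2, -7, -20]]
Expanding along the first row, det(C) = 0·((-4)·(-20) - 19·(-7)) - (-6)·(1·(-20) - 19·(-2)) + (-24)·(1·(-7) - (-4)·(-2)) = 0·213 - (-6)·18 + (-24)·(-15) = 468
Since det(C) ≠ 0, rank(C) = 3 and the system is completely controllable.

468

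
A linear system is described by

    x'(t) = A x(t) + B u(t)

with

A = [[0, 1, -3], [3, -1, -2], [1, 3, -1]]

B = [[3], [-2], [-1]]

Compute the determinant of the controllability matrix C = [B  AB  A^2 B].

AB = [[1], [13], [-2]]
A^2B = [[19], [-6], [42]]
Controllability matrix C = [B  AB  A^2B] = [[3, 1, 19], [-2, 13, -6], [-1, -2, 42]]
Expanding along the first row, det(C) = 3·(13·42 - (-6)·(-2)) - 1·((-2)·42 - (-6)·(-1)) + 19·((-2)·(-2) - 13·(-1)) = 3·534 - 1·(-90) + 19·17 = 2015
Since det(C) ≠ 0, rank(C) = 3 and the system is completely controllable.

2015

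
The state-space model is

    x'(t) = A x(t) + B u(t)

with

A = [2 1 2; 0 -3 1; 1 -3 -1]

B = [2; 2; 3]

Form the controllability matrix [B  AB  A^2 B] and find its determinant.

-775

AB = [[12], [-3], [-7]]
A^2B = [[7], [2], [28]]
Controllability matrix C = [B  AB  A^2B] = [[2, 12, 7], [2, -3, 2], [3, -7, 28]]
Expanding along the first row, det(C) = 2·((-3)·28 - 2·(-7)) - 12·(2·28 - 2·3) + 7·(2·(-7) - (-3)·3) = 2·(-70) - 12·50 + 7·(-5) = -775
Since det(C) ≠ 0, rank(C) = 3 and the system is completely controllable.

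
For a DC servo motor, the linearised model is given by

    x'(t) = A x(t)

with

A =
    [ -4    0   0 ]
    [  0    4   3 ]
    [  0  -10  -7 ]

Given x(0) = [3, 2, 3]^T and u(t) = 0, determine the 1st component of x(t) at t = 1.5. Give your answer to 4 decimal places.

det(sI - A) = s^3 - (tr A)s^2 + (M11 + M22 + M33)s - det A, where Mii is the 2×2 principal minor of A obtained by deleting row i and column i.
tr A = (-4) + 4 + (-7) = -7; M11 = 4·(-7) - 3·(-10) = -28 - (-30) = 2; M22 = (-4)·(-7) - 0·0 = 28 - 0 = 28; M33 = (-4)·4 - 0·0 = -16 - 0 = -16; sum of minors = 14.
det A = (-4)·(4·(-7) - 3·(-10)) - 0·(0·(-7) - 3·0) + 0·(0·(-10) - 4·0) = (-4)·2 - 0·0 + 0·0 = -8.
So p(s) = det(sI - A) = s^3 + 7s^2 + 14s + 8.
Rational-root test: any integer root divides 8. Testing small divisors, s = -1 works: p(-1) = -1 + 7 + (-14) + 8 = 0, so (s + 1) is a factor.
Dividing, p(s) = (s + 1)(s^2 + 6s + 8).
Factor s^2 + 6s + 8: two numbers with sum -6 and product 8 are -2 and -4, so s^2 + 6s + 8 = (s + 2)(s + 4).
Hence p(s) = (s + 1) (s + 2) (s + 4), with roots -4, -2, -1.
The eigenvalues -4, -2, -1 are distinct and real, so A is diagonalisable and x(t) = e^{At} x(0) = V diag(e^{λ_i t}) V^{-1} x(0), where the columns of V are the eigenvectors.
λ = -4: A - (-4)I = [[0, 0, 0], [0, 8, 3], [0, -10, -3]]. v must be orthogonal to every row; (row 2) × (row 3) = [6, 0, 0], so take v_1 = [1, 0, 0]^T.
λ = -2: A - (-2)I = [[-2, 0, 0], [0, 6, 3], [0, -10, -5]]. v must be orthogonal to every row; (row 1) × (row 2) = [0, 6, -12], so take v_2 = [0, 1, -2]^T.
λ = -1: A - (-1)I = [[-3, 0, 0], [0, 5, 3], [0, -10, -6]]. v must be orthogonal to every row; (row 1) × (row 2) = [0, 9, -15], so take v_3 = [0, 3, -5]^T.
V = [v_1 v_2 v_3] = [[1, 0, 0], [0, 1, 3], [0, -2, -5]] has det V = 1, so V^{-1} = adj(V)/det V = [[1, 0, 0], [0, -5, -3], [0, 2, 1]].
Modal coordinates z(0) = V^{-1} x(0): 1·3 + 0·2 + 0·3 = 3; 0·3 + (-5)·2 + (-3)·3 = -19; 0·3 + 2·2 + 1·3 = 7; so z(0) = [3, -19, 7]^T.
x_1(t) = Σ_i (v_i)_1 · z_i(0) · e^{λ_i t} (row 1 of V times the modal terms).
x_1(1.5) = 1·3·e^{-4·1.5} + 0·(-19)·e^{-2·1.5} + 0·7·e^{-1·1.5} = 3·0.002479 + 0·0.049787 + 0·0.223130 = 0.0074.

0.0074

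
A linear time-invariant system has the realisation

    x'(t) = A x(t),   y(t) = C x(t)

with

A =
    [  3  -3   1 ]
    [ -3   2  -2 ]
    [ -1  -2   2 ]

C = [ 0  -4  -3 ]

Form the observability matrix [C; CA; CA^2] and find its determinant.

CA = [[15, -2, 2]]
CA^2 = [[49, -53, 23]]
Observability matrix O = [C; CA; CA^2] = [[0, -4, -3], [15, -2, 2], [49, -53, 23]]
Expanding along the first row, det(O) = 0·((-2)·23 - 2·(-53)) - (-4)·(15·23 - 2·49) + (-3)·(15·(-53) - (-2)·49) = 0·60 - (-4)·247 + (-3)·(-697) = 3079
Since det(O) ≠ 0, rank(O) = 3 and the system is completely observable.

3079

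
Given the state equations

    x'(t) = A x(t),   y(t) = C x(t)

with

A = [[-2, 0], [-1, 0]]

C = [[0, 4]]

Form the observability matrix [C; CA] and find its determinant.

16

CA = [[-4, 0]]
Observability matrix O = [C; CA] = [[0, 4], [-4, 0]]
det(O) = 0·0 - 4·(-4) = 0 - (-16) = 16
Since det(O) ≠ 0, rank(O) = 2 and the system is completely observable.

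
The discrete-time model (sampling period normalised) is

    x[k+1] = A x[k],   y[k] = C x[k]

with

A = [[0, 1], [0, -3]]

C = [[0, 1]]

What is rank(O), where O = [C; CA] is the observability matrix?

1

CA = [[0, -3]]
Observability matrix O = [C; CA] = [[0, 1], [0, -3]]
Every row of O is a scalar multiple of row 1 = [0, 1] (multipliers 1, -3), so the rows span a one-dimensional space.
O ≠ 0, hence rank(O) = 1.
rank(O) = 1 < n = 2, so the pair (A, C) is not completely observable.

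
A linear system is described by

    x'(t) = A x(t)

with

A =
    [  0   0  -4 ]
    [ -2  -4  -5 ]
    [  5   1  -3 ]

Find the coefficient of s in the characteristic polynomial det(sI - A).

37

Expand det(sI - A) for the 3×3 matrix.
p(s) = s^3 + 7s^2 + 37s + 72.
(Check: constant term = det(-A) = (-1)^3 det A = 72; coefficient of s^2 = -tr A = 7.)
The coefficient of s is 37.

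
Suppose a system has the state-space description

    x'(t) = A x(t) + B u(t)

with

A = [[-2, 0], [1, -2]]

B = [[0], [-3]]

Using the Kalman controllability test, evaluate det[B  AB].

AB = [[0], [6]]
Controllability matrix C = [B  AB] = [[0, 0], [-3, 6]]
det(C) = 0·6 - 0·(-3) = 0 - 0 = 0
Since det(C) = 0, rank(C) < 2 and the system is not completely controllable.

0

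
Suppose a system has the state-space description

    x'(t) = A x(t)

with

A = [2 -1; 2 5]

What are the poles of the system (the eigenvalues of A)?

det(sI - A) = s^2 - (tr A)s + det A, with tr A = 2 + 5 = 7 and det A = 2·5 - (-1)·2 = 10 - (-2) = 12.
So p(s) = det(sI - A) = s^2 - 7s + 12.
Factor s^2 - 7s + 12: two numbers with sum 7 and product 12 are 4 and 3, so s^2 - 7s + 12 = (s - 4)(s - 3).
Hence p(s) = (s - 4) (s - 3), with roots 3, 4.
At least one eigenvalue has non-negative real part, so the system is not asymptotically stable.

3, 4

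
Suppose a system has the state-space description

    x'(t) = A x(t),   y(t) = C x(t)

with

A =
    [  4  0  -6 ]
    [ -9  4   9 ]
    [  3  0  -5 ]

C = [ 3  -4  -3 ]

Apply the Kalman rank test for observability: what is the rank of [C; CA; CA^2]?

CA = [[39, -16, -39]]
CA^2 = [[183, -64, -183]]
Observability matrix O = [C; CA; CA^2] = [[3, -4, -3], [39, -16, -39], [183, -64, -183]]
The columns c1, c2, c3 of O are linearly dependent: c1 + c3 = 0 (check each entry), so rank(O) ≤ 2.
The 2×2 minor from rows 1, 2, columns 1, 2 is 3·(-16) - (-4)·39 = -48 - (-156) = 108 ≠ 0, so rank(O) = 2.
rank(O) = 2 < n = 3, so the pair (A, C) is not completely observable.

2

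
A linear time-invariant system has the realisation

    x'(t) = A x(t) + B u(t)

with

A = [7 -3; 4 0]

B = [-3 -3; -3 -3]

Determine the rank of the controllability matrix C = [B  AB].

AB = [[-12, -12], [-12, -12]]
Controllability matrix C = [B  AB] = [[-3, -3, -12, -12], [-3, -3, -12, -12]]
Every column of C is a scalar multiple of column 1 = [-3, -3] (multipliers 1, 1, 4, 4), so the columns span a one-dimensional space.
C ≠ 0, hence rank(C) = 1.
rank(C) = 1 < n = 2, so the pair (A, B) is not completely controllable.

1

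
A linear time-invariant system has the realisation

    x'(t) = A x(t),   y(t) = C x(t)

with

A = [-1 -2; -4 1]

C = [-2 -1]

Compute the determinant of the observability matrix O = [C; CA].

0

CA = [[6, 3]]
Observability matrix O = [C; CA] = [[-2, -1], [6, 3]]
det(O) = (-2)·3 - (-1)·6 = -6 - (-6) = 0
Since det(O) = 0, rank(O) < 2 and the system is not completely observable.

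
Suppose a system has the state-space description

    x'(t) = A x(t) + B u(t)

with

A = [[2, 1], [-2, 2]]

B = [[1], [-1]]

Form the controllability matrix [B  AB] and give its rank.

2

AB = [[1], [-4]]
Controllability matrix C = [B  AB] = [[1, 1], [-1, -4]]
det(C) = 1·(-4) - 1·(-1) = -4 - (-1) = -3 ≠ 0, so rank(C) = 2.
rank(C) = 2 = n, so the pair (A, B) is completely controllable.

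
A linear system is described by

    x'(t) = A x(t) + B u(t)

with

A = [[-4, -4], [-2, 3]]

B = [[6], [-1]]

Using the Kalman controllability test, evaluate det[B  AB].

AB = [[-20], [-15]]
Controllability matrix C = [B  AB] = [[6, -20], [-1, -15]]
det(C) = 6·(-15) - (-20)·(-1) = -90 - 20 = -110
Since det(C) ≠ 0, rank(C) = 2 and the system is completely controllable.

-110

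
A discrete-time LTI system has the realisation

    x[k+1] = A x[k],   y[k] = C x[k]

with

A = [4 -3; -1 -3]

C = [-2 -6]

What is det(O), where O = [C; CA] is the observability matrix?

-60

CA = [[-2, 24]]
Observability matrix O = [C; CA] = [[-2, -6], [-2, 24]]
det(O) = (-2)·24 - (-6)·(-2) = -48 - 12 = -60
Since det(O) ≠ 0, rank(O) = 2 and the system is completely observable.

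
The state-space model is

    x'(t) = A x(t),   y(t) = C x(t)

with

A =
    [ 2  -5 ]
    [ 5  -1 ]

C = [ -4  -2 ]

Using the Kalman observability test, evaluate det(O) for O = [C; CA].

-124

CA = [[-18, 22]]
Observability matrix O = [C; CA] = [[-4, -2], [-18, 22]]
det(O) = (-4)·22 - (-2)·(-18) = -88 - 36 = -124
Since det(O) ≠ 0, rank(O) = 2 and the system is completely observable.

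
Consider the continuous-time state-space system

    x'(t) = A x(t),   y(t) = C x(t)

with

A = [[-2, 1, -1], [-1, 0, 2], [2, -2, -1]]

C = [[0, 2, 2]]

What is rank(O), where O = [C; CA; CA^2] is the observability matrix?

3

CA = [[2, -4, 2]]
CA^2 = [[4, -2, -12]]
Observability matrix O = [C; CA; CA^2] = [[0, 2, 2], [2, -4, 2], [4, -2, -12]]
det(O) = 0·((-4)·(-12) - 2·(-2)) - 2·(2·(-12) - 2·4) + 2·(2·(-2) - (-4)·4) = 0·52 - 2·(-32) + 2·12 = 88 ≠ 0, so rank(O) = 3.
rank(O) = 3 = n, so the pair (A, C) is completely observable.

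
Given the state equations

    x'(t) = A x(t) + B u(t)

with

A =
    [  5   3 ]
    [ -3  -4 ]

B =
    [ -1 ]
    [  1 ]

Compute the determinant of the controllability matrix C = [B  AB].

3

AB = [[-2], [-1]]
Controllability matrix C = [B  AB] = [[-1, -2], [1, -1]]
det(C) = (-1)·(-1) - (-2)·1 = 1 - (-2) = 3
Since det(C) ≠ 0, rank(C) = 2 and the system is completely controllable.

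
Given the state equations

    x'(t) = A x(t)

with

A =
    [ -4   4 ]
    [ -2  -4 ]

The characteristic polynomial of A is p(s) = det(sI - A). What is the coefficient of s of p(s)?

8

For a 2×2 matrix, det(sI - A) = s^2 - (tr A)s + det A.
tr A = -8, det A = 24.
So p(s) = s^2 + 8s + 24.
The coefficient of s is 8.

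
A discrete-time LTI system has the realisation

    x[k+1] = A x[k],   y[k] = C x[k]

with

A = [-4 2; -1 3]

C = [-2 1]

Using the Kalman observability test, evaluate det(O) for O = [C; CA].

-5

CA = [[7, -1]]
Observability matrix O = [C; CA] = [[-2, 1], [7, -1]]
det(O) = (-2)·(-1) - 1·7 = 2 - 7 = -5
Since det(O) ≠ 0, rank(O) = 2 and the system is completely observable.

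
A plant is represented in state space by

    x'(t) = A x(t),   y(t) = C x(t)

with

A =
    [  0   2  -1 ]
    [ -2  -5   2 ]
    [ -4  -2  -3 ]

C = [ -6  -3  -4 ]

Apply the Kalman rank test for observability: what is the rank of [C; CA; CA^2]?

CA = [[22, 11, 12]]
CA^2 = [[-70, -35, -36]]
Observability matrix O = [C; CA; CA^2] = [[-6, -3, -4], [22, 11, 12], [-70, -35, -36]]
The columns c1, c2, c3 of O are linearly dependent: -c1 + 2·c2 = 0 (check each entry), so rank(O) ≤ 2.
The 2×2 minor from rows 1, 2, columns 1, 3 is (-6)·12 - (-4)·22 = -72 - (-88) = 16 ≠ 0, so rank(O) = 2.
rank(O) = 2 < n = 3, so the pair (A, C) is not completely observable.

2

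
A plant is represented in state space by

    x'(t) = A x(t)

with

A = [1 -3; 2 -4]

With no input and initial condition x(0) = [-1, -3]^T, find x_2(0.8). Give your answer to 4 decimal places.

0.3840

det(sI - A) = s^2 - (tr A)s + det A, with tr A = 1 + (-4) = -3 and det A = 1·(-4) - (-3)·2 = -4 - (-6) = 2.
So p(s) = det(sI - A) = s^2 + 3s + 2.
Factor s^2 + 3s + 2: two numbers with sum -3 and product 2 are -1 and -2, so s^2 + 3s + 2 = (s + 1)(s + 2).
Hence p(s) = (s + 1) (s + 2), with roots -2, -1.
The eigenvalues -2, -1 are distinct and real, so A is diagonalisable and x(t) = e^{At} x(0) = V diag(e^{λ_i t}) V^{-1} x(0), where the columns of V are the eigenvectors.
λ = -2: A - (-2)I = [[3, -3], [2, -2]]. Row 1 gives 3·v1 + (-3)·v2 = 0, so take v_1 = [-1, -1]^T.
λ = -1: A - (-1)I = [[2, -3], [2, -3]]. Row 1 gives 2·v1 + (-3)·v2 = 0, so take v_2 = [-3, -2]^T.
V = [v_1 v_2] = [[-1, -3], [-1, -2]] has det V = -1, so V^{-1} = adj(V)/det V = [[2, -3], [-1, 1]].
Modal coordinates z(0) = V^{-1} x(0): 2·(-1) + (-3)·(-3) = 7; (-1)·(-1) + 1·(-3) = -2; so z(0) = [7, -2]^T.
x_2(t) = Σ_i (v_i)_2 · z_i(0) · e^{λ_i t} (row 2 of V times the modal terms).
x_2(0.8) = (-1)·7·e^{-2·0.8} + (-2)·(-2)·e^{-1·0.8} = (-7)·0.201897 + 4·0.449329 = 0.3840.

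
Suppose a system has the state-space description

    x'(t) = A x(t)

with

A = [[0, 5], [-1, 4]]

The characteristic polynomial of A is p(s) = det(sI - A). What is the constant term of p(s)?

For a 2×2 matrix, det(sI - A) = s^2 - (tr A)s + det A.
tr A = 4, det A = 5.
So p(s) = s^2 - 4s + 5.
The constant term is 5.

5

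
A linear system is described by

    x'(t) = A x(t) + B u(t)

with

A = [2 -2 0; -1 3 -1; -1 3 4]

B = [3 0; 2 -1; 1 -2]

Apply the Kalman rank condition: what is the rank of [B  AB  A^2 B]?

3

AB = [[2, 2], [2, -1], [7, -11]]
A^2B = [[0, 6], [-3, 6], [32, -49]]
Controllability matrix C = [B  AB  A^2B] = [[3, 0, 2, 2, 0, 6], [2, -1, 2, -1, -3, 6], [1, -2, 7, -11, 32, -49]]
Take the 3×3 submatrix of C formed by columns 1, 2, 3: [[3, 0, 2], [2, -1, 2], [1, -2, 7]]. Its determinant is 3·((-1)·7 - 2·(-2)) - 0·(2·7 - 2·1) + 2·(2·(-2) - (-1)·1) = 3·(-3) - 0·12 + 2·(-3) = -15 ≠ 0.
So rank(C) ≥ 3; since C has 3 rows, rank(C) = 3.
rank(C) = 3 = n, so the pair (A, B) is completely controllable.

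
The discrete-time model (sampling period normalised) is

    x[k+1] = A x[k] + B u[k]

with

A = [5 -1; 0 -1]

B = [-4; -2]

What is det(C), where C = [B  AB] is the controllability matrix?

-44

AB = [[-18], [2]]
Controllability matrix C = [B  AB] = [[-4, -18], [-2, 2]]
det(C) = (-4)·2 - (-18)·(-2) = -8 - 36 = -44
Since det(C) ≠ 0, rank(C) = 2 and the system is completely controllable.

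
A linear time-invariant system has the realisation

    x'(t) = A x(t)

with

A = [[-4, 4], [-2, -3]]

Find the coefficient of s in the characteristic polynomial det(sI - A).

7

For a 2×2 matrix, det(sI - A) = s^2 - (tr A)s + det A.
tr A = -7, det A = 20.
So p(s) = s^2 + 7s + 20.
The coefficient of s is 7.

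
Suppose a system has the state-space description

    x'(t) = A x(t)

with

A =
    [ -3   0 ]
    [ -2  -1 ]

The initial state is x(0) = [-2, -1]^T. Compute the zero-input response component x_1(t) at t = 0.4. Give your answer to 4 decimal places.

det(sI - A) = s^2 - (tr A)s + det A, with tr A = (-3) + (-1) = -4 and det A = (-3)·(-1) - 0·(-2) = 3 - 0 = 3.
So p(s) = det(sI - A) = s^2 + 4s + 3.
Factor s^2 + 4s + 3: two numbers with sum -4 and product 3 are -1 and -3, so s^2 + 4s + 3 = (s + 1)(s + 3).
Hence p(s) = (s + 1) (s + 3), with roots -3, -1.
The eigenvalues -3, -1 are distinct and real, so A is diagonalisable and x(t) = e^{At} x(0) = V diag(e^{λ_i t}) V^{-1} x(0), where the columns of V are the eigenvectors.
λ = -3: A - (-3)I = [[0, 0], [-2, 2]]. Row 2 gives (-2)·v1 + 2·v2 = 0, so take v_1 = [1, 1]^T.
λ = -1: A - (-1)I = [[-2, 0], [-2, 0]]. Row 1 gives (-2)·v1 + 0·v2 = 0, so take v_2 = [0, -1]^T.
V = [v_1 v_2] = [[1, 0], [1, -1]] has det V = -1, so V^{-1} = adj(V)/det V = [[1, 0], [1, -1]].
Modal coordinates z(0) = V^{-1} x(0): 1·(-2) + 0·(-1) = -2; 1·(-2) + (-1)·(-1) = -1; so z(0) = [-2, -1]^T.
x_1(t) = Σ_i (v_i)_1 · z_i(0) · e^{λ_i t} (row 1 of V times the modal terms).
x_1(0.4) = 1·(-2)·e^{-3·0.4} + 0·(-1)·e^{-1·0.4} = (-2)·0.301194 + 0·0.670320 = -0.6024.

-0.6024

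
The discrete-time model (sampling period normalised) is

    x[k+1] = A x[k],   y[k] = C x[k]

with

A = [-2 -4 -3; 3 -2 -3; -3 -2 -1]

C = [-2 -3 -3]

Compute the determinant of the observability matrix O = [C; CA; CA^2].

CA = [[4, 20, 18]]
CA^2 = [[-2, -92, -90]]
Observability matrix O = [C; CA; CA^2] = [[-2, -3, -3], [4, 20, 18], [-2, -92, -90]]
Expanding along the first row, det(O) = (-2)·(20·(-90) - 18·(-92)) - (-3)·(4·(-90) - 18·(-2)) + (-3)·(4·(-92) - 20·(-2)) = (-2)·(-144) - (-3)·(-324) + (-3)·(-328) = 300
Since det(O) ≠ 0, rank(O) = 3 and the system is completely observable.

300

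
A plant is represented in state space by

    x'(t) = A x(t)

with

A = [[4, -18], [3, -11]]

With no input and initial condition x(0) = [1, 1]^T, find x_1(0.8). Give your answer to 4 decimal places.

det(sI - A) = s^2 - (tr A)s + det A, with tr A = 4 + (-11) = -7 and det A = 4·(-11) - (-18)·3 = -44 - (-54) = 10.
So p(s) = det(sI - A) = s^2 + 7s + 10.
Factor s^2 + 7s + 10: two numbers with sum -7 and product 10 are -2 and -5, so s^2 + 7s + 10 = (s + 2)(s + 5).
Hence p(s) = (s + 2) (s + 5), with roots -5, -2.
The eigenvalues -5, -2 are distinct and real, so A is diagonalisable and x(t) = e^{At} x(0) = V diag(e^{λ_i t}) V^{-1} x(0), where the columns of V are the eigenvectors.
λ = -5: A - (-5)I = [[9, -18], [3, -6]]. Row 1 gives 9·v1 + (-18)·v2 = 0, so take v_1 = [2, 1]^T.
λ = -2: A - (-2)I = [[6, -18], [3, -9]]. Row 1 gives 6·v1 + (-18)·v2 = 0, so take v_2 = [3, 1]^T.
V = [v_1 v_2] = [[2, 3], [1, 1]] has det V = -1, so V^{-1} = adj(V)/det V = [[-1, 3], [1, -2]].
Modal coordinates z(0) = V^{-1} x(0): (-1)·1 + 3·1 = 2; 1·1 + (-2)·1 = -1; so z(0) = [2, -1]^T.
x_1(t) = Σ_i (v_i)_1 · z_i(0) · e^{λ_i t} (row 1 of V times the modal terms).
x_1(0.8) = 2·2·e^{-5·0.8} + 3·(-1)·e^{-2·0.8} = 4·0.018316 + (-3)·0.201897 = -0.5324.

-0.5324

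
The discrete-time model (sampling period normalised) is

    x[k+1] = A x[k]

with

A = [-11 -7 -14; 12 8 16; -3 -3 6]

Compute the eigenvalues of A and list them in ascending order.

-4, 3, 4

det(zI - A) = z^3 - (tr A)z^2 + (M11 + M22 + M33)z - det A, where Mii is the 2×2 principal minor of A obtained by deleting row i and column i.
tr A = (-11) + 8 + 6 = 3; M11 = 8·6 - 16·(-3) = 48 - (-48) = 96; M22 = (-11)·6 - (-14)·(-3) = -66 - 42 = -108; M33 = (-11)·8 - (-7)·12 = -88 - (-84) = -4; sum of minors = -16.
det A = (-11)·(8·6 - 16·(-3)) - (-7)·(12·6 - 16·(-3)) + (-14)·(12·(-3) - 8·(-3)) = (-11)·96 - (-7)·120 + (-14)·(-12) = -48.
So p(z) = det(zI - A) = z^3 - 3z^2 - 16z + 48.
Rational-root test: any integer root divides 48. Testing small divisors, z = 3 works: p(3) = 27 + (-27) + (-48) + 48 = 0, so (z - 3) is a factor.
Dividing, p(z) = (z - 3)(z^2 - 16).
Factor z^2 - 16: two numbers with sum 0 and product -16 are 4 and -4, so z^2 - 16 = (z - 4)(z + 4).
Hence p(z) = (z - 4) (z - 3) (z + 4), with roots -4, 3, 4.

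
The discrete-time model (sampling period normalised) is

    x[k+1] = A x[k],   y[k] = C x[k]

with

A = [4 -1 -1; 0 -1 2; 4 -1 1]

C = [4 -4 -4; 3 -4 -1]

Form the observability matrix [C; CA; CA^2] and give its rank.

CA = [[0, 4, -16], [8, 2, -12]]
CA^2 = [[-64, 12, -8], [-16, 2, -16]]
Observability matrix O = [C; CA; CA^2] = [[4, -4, -4], [3, -4, -1], [0, 4, -16], [8, 2, -12], [-64, 12, -8], [-16, 2, -16]]
Take the 3×3 submatrix of O formed by rows 1, 2, 3: [[4, -4, -4], [3, -4, -1], [0, 4, -16]]. Its determinant is 4·((-4)·(-16) - (-1)·4) - (-4)·(3·(-16) - (-1)·0) + (-4)·(3·4 - (-4)·0) = 4·68 - (-4)·(-48) + (-4)·12 = 32 ≠ 0.
So rank(O) ≥ 3; since O has 3 columns, rank(O) = 3.
rank(O) = 3 = n, so the pair (A, C) is completely observable.

3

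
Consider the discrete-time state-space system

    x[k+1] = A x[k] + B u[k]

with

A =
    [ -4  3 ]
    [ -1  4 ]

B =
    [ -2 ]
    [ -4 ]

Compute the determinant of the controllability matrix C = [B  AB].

12

AB = [[-4], [-14]]
Controllability matrix C = [B  AB] = [[-2, -4], [-4, -14]]
det(C) = (-2)·(-14) - (-4)·(-4) = 28 - 16 = 12
Since det(C) ≠ 0, rank(C) = 2 and the system is completely controllable.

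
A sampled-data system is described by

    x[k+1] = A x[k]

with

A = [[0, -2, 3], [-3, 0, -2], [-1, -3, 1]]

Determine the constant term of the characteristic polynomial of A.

-17

Expand det(zI - A) for the 3×3 matrix.
p(z) = z^3 - z^2 - 9z - 17.
(Check: constant term = det(-A) = (-1)^3 det A = -17; coefficient of z^2 = -tr A = -1.)
The constant term is -17.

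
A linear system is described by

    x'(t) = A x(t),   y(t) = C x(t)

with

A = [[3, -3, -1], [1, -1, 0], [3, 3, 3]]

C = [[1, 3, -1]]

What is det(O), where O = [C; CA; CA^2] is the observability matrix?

CA = [[3, -9, -4]]
CA^2 = [[-12, -12, -15]]
Observability matrix O = [C; CA; CA^2] = [[1, 3, -1], [3, -9, -4], [-12, -12, -15]]
Expanding along the first row, det(O) = 1·((-9)·(-15) - (-4)·(-12)) - 3·(3·(-15) - (-4)·(-12)) + (-1)·(3·(-12) - (-9)·(-12)) = 1·87 - 3·(-93) + (-1)·(-144) = 510
Since det(O) ≠ 0, rank(O) = 3 and the system is completely observable.

510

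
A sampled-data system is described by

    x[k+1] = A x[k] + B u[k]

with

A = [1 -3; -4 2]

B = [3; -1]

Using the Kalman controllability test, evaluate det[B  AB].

AB = [[6], [-14]]
Controllability matrix C = [B  AB] = [[3, 6], [-1, -14]]
det(C) = 3·(-14) - 6·(-1) = -42 - (-6) = -36
Since det(C) ≠ 0, rank(C) = 2 and the system is completely controllable.

-36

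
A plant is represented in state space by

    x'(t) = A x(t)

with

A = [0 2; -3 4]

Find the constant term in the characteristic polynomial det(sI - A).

6

For a 2×2 matrix, det(sI - A) = s^2 - (tr A)s + det A.
tr A = 4, det A = 6.
So p(s) = s^2 - 4s + 6.
The constant term is 6.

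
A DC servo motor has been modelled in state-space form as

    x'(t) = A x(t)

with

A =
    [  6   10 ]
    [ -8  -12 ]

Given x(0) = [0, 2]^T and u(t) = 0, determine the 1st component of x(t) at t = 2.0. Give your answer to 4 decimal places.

det(sI - A) = s^2 - (tr A)s + det A, with tr A = 6 + (-12) = -6 and det A = 6·(-12) - 10·(-8) = -72 - (-80) = 8.
So p(s) = det(sI - A) = s^2 + 6s + 8.
Factor s^2 + 6s + 8: two numbers with sum -6 and product 8 are -2 and -4, so s^2 + 6s + 8 = (s + 2)(s + 4).
Hence p(s) = (s + 2) (s + 4), with roots -4, -2.
The eigenvalues -4, -2 are distinct and real, so A is diagonalisable and x(t) = e^{At} x(0) = V diag(e^{λ_i t}) V^{-1} x(0), where the columns of V are the eigenvectors.
λ = -4: A - (-4)I = [[10, 10], [-8, -8]]. Row 1 gives 10·v1 + 10·v2 = 0, so take v_1 = [-1, 1]^T.
λ = -2: A - (-2)I = [[8, 10], [-8, -10]]. Row 1 gives 8·v1 + 10·v2 = 0, so take v_2 = [-5, 4]^T.
V = [v_1 v_2] = [[-1, -5], [1, 4]] has det V = 1, so V^{-1} = adj(V)/det V = [[4, 5], [-1, -1]].
Modal coordinates z(0) = V^{-1} x(0): 4·0 + 5·2 = 10; (-1)·0 + (-1)·2 = -2; so z(0) = [10, -2]^T.
x_1(t) = Σ_i (v_i)_1 · z_i(0) · e^{λ_i t} (row 1 of V times the modal terms).
x_1(2.0) = (-1)·10·e^{-4·2.0} + (-5)·(-2)·e^{-2·2.0} = (-10)·0.000335 + 10·0.018316 = 0.1798.

0.1798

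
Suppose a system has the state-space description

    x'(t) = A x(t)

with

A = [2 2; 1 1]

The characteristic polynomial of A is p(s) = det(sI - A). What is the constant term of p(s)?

For a 2×2 matrix, det(sI - A) = s^2 - (tr A)s + det A.
tr A = 3, det A = 0.
So p(s) = s^2 - 3s.
The constant term is 0.

0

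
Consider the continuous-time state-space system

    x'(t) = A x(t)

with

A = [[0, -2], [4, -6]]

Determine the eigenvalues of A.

det(sI - A) = s^2 - (tr A)s + det A, with tr A = 0 + (-6) = -6 and det A = 0·(-6) - (-2)·4 = 0 - (-8) = 8.
So p(s) = det(sI - A) = s^2 + 6s + 8.
Factor s^2 + 6s + 8: two numbers with sum -6 and product 8 are -2 and -4, so s^2 + 6s + 8 = (s + 2)(s + 4).
Hence p(s) = (s + 2) (s + 4), with roots -4, -2.
All eigenvalues have negative real part, so the system is asymptotically stable.

-4, -2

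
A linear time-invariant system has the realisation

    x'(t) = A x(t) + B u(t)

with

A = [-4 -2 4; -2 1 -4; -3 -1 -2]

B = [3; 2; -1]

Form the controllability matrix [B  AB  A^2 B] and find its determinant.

AB = [[-20], [0], [-9]]
A^2B = [[44], [76], [78]]
Controllability matrix C = [B  AB  A^2B] = [[3, -20, 44], [2, 0, 76], [-1, -9, 78]]
Expanding along the first row, det(C) = 3·(0·78 - 76·(-9)) - (-20)·(2·78 - 76·(-1)) + 44·(2·(-9) - 0·(-1)) = 3·684 - (-20)·232 + 44·(-18) = 5900
Since det(C) ≠ 0, rank(C) = 3 and the system is completely controllable.

5900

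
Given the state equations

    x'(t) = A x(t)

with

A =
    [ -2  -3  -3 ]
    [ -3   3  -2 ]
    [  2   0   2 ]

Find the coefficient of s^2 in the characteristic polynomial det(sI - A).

Expand det(sI - A) for the 3×3 matrix.
p(s) = s^3 - 3s^2 - 7s.
(Check: constant term = det(-A) = (-1)^3 det A = 0; coefficient of s^2 = -tr A = -3.)
The coefficient of s^2 is -3.

-3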